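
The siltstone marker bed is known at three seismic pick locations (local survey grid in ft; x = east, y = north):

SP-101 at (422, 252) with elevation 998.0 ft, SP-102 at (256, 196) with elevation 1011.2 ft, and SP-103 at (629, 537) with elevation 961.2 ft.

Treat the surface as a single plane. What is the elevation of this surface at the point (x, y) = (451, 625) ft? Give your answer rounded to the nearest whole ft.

Let the plane be z = a·x + b·y + c.
SP-102−SP-101: −166a − 56b = 13.2;  SP-103−SP-101: 207a + 285b = −36.8.
Solving gives a = −0.04763, b = −0.09453.
Then c = 998 − a·422 − b·252 = 1041.92.
At (451, 625): z = −21.5 − 59.1 + 1041.92 = 961.4 ft.

961 ft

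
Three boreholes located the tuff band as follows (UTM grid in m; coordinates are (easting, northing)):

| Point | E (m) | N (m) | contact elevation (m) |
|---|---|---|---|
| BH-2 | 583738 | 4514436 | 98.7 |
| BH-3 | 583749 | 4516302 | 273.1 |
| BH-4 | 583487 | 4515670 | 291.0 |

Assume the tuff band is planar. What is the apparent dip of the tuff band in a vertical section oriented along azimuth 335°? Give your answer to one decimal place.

Two edge vectors: BH-2→BH-3 = (11, 1866, 174.4), BH-2→BH-4 = (-251, 1234, 192.3).
Normal n = (BH-2→BH-3) × (BH-2→BH-4) = (143622.2, -45889.7, 481940).
So ∂z/∂E = −n_x/n_z = −0.29801 and ∂z/∂N = −n_y/n_z = 0.09522.
Unit vector along 335° is (sin 335°, cos 335°) = (-0.4226, 0.9063).
Slope in that direction = a·(-0.4226) + b·(0.9063) = 0.21224.
Apparent dip = arctan|0.21224| = 12.0° (true dip is 17.4°, so apparent ≤ true as expected).

12.0°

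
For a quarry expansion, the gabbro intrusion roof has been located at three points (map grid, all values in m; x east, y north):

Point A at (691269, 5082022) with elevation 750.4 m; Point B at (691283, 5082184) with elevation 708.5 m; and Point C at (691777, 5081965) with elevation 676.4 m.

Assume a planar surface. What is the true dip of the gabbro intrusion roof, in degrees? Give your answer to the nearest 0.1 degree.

16.6°

Let the plane be z = a·x + b·y + c.
Point B−Point A: 14a + 162b = −41.9;  Point C−Point A: 508a − 57b = −74.
Solving gives a = −0.17301, b = −0.24369.
Gradient magnitude |∇z| = √(a² + b²) = √(0.02993 + 0.05938) = 0.29886.
True dip = arctan(0.29886) = 16.6°, dipping toward NE (azimuth ≈ 035°).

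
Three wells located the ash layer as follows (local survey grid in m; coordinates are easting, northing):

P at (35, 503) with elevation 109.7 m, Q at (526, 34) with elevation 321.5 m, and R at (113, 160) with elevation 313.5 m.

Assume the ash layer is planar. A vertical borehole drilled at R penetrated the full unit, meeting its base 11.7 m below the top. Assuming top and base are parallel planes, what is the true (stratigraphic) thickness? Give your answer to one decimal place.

9.8 m

Let the plane be z = a·easting + b·northing + c.
Q−P: 491a − 469b = 211.8;  R−P: 78a − 343b = 203.8.
Solving gives a = −0.17397, b = −0.63373.
|∇z| = √(a²+b²) = 0.65718, so dip δ = arctan(0.65718) = 33.31°.
True thickness = vertical thickness × cos δ = 11.7 × cos 33.31° = 9.8 m.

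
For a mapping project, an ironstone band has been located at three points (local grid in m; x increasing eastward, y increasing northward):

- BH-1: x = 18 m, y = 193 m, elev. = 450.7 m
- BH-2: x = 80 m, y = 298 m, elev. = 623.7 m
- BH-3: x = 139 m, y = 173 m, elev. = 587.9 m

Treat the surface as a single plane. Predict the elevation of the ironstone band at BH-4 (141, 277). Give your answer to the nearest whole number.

Two edge vectors: BH-1→BH-2 = (62, 105, 173), BH-1→BH-3 = (121, -20, 137.2).
Normal n = (BH-1→BH-2) × (BH-1→BH-3) = (17866, 12426.6, -13945).
So ∂z/∂x = −n_x/n_z = 1.28118 and ∂z/∂y = −n_y/n_z = 0.89112.
Intercept c from BH-1: 450.7 − 23.06 − 171.99 = 255.65.
At (141, 277): z = 180.6 + 246.8 + 255.65 = 683.1 m.

683 m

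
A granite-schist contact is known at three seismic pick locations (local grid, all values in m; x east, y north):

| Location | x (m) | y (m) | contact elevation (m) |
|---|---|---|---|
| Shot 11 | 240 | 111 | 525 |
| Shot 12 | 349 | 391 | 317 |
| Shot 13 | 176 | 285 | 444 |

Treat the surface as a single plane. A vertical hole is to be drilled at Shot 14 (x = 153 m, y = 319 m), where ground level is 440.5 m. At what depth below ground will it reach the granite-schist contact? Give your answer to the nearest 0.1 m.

8.5 m

Two edge vectors: Shot 11→Shot 12 = (109, 280, -208), Shot 11→Shot 13 = (-64, 174, -81).
Normal n = (Shot 11→Shot 12) × (Shot 11→Shot 13) = (13512, 22141, 36886).
So ∂z/∂x = −n_x/n_z = −0.36632 and ∂z/∂y = −n_y/n_z = −0.60025.
Intercept c from Shot 11: 525 + 87.92 + 66.63 = 679.54.
At (153, 319): z_contact = −56.05 − 191.48 + 679.54 = 432.02 m.
Depth below ground = 440.5 − 432.02 = 8.5 m.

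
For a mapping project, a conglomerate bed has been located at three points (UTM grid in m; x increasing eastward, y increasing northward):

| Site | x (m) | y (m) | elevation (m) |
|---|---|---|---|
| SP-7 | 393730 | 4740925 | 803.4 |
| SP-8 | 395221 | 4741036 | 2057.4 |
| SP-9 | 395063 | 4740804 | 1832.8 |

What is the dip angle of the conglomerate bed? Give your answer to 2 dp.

Two edge vectors: SP-7→SP-8 = (1491, 111, 1254), SP-7→SP-9 = (1333, -121, 1029.4).
Normal n = (SP-7→SP-8) × (SP-7→SP-9) = (265997.4, 136746.6, -328374).
So ∂z/∂x = −n_x/n_z = 0.81004 and ∂z/∂y = −n_y/n_z = 0.41644.
Gradient magnitude |∇z| = √(a² + b²) = √(0.65617 + 0.17342) = 0.91082.
True dip = arctan(0.91082) = 42.33°, dipping toward WSW (azimuth ≈ 243°).

42.33°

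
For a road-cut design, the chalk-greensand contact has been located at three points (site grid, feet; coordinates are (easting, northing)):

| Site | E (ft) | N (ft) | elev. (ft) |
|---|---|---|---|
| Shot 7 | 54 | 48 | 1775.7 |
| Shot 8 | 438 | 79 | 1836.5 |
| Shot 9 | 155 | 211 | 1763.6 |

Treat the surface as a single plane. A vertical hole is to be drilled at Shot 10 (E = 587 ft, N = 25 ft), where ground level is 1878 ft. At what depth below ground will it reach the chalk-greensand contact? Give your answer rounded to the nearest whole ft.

Two edge vectors: Shot 7→Shot 8 = (384, 31, 60.8), Shot 7→Shot 9 = (101, 163, -12.1).
Normal n = (Shot 7→Shot 8) × (Shot 7→Shot 9) = (-10285.5, 10787.2, 59461).
So ∂z/∂E = −n_x/n_z = 0.17298 and ∂z/∂N = −n_y/n_z = −0.18142.
Intercept c from Shot 7: 1775.7 − 9.34 + 8.71 = 1775.07.
At (587, 25): z_contact = 101.5 − 4.5 + 1775.07 = 1872.1 ft.
Depth below ground = 1878 − 1872.1 = 6 ft.

6 ft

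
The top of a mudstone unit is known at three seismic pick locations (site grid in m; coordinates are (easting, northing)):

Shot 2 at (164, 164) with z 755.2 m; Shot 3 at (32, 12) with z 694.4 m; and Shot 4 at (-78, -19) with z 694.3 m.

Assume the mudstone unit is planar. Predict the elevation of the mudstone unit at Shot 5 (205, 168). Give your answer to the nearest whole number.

751 m

Let the plane be z = a·E + b·N + c.
Shot 3−Shot 2: −132a − 152b = −60.8;  Shot 4−Shot 2: −242a − 183b = −60.9.
Solving gives a = −0.14805, b = 0.52857.
Then c = 755.2 − a·164 − b·164 = 692.79.
At (205, 168): z = −30.4 + 88.8 + 692.79 = 751.2 m.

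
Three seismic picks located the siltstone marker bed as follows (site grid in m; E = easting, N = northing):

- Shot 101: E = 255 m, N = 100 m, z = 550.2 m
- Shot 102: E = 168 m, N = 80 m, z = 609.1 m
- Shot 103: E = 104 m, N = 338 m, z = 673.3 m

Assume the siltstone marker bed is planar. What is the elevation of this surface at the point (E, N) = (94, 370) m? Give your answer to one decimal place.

682.7 m

Two edge vectors: Shot 101→Shot 102 = (-87, -20, 58.9), Shot 101→Shot 103 = (-151, 238, 123.1).
Normal n = (Shot 101→Shot 102) × (Shot 101→Shot 103) = (-16480.2, 1815.8, -23726).
So ∂z/∂E = −n_x/n_z = −0.69461 and ∂z/∂N = −n_y/n_z = 0.07653.
Intercept c from Shot 101: 550.2 + 177.12 − 7.65 = 719.67.
At (94, 370): z = −65.3 + 28.3 + 719.67 = 682.7 m.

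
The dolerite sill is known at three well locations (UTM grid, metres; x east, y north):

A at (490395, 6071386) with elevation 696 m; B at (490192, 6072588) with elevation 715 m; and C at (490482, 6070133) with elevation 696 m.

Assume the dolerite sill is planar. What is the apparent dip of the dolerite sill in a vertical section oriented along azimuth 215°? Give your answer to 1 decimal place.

Let the plane be z = a·x + b·y + c.
B−A: −203a + 1202b = 19;  C−A: 87a − 1253b = 0.
Solving gives a = −0.15894, b = −0.01104.
Unit vector along 215° is (sin 215°, cos 215°) = (-0.5736, -0.8192).
Slope in that direction = a·(-0.5736) + b·(-0.8192) = 0.10020.
Apparent dip = arctan|0.10020| = 5.7° (true dip is 9.1°, so apparent ≤ true as expected).

5.7°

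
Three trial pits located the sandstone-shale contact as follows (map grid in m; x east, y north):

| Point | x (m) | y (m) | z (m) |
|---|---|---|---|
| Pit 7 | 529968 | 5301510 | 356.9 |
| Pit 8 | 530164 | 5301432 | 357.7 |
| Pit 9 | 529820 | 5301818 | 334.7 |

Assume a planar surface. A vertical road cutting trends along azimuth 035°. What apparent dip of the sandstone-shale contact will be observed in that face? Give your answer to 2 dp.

Let the plane be z = a·x + b·y + c.
Pit 8−Pit 7: 196a − 78b = 0.8;  Pit 9−Pit 7: −148a + 308b = −22.2.
Solving gives a = −0.03042, b = −0.08670.
Unit vector along 035° is (sin 35°, cos 35°) = (0.5736, 0.8192).
Slope in that direction = a·(0.5736) + b·(0.8192) = −0.08846.
Apparent dip = arctan|0.08846| = 5.06° (true dip is 5.2°, so apparent ≤ true as expected).

5.06°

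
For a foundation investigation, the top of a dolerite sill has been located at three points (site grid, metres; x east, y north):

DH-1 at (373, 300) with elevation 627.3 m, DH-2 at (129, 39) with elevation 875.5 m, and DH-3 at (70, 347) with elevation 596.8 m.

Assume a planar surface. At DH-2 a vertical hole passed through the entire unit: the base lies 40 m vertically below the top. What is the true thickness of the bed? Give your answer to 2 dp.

Two edge vectors: DH-1→DH-2 = (-244, -261, 248.2), DH-1→DH-3 = (-303, 47, -30.5).
Normal n = (DH-1→DH-2) × (DH-1→DH-3) = (-3704.9, -82646.6, -90551).
So ∂z/∂x = −n_x/n_z = −0.04092 and ∂z/∂y = −n_y/n_z = −0.91271.
|∇z| = √(a²+b²) = 0.91362, so dip δ = arctan(0.91362) = 42.42°.
True thickness = vertical thickness × cos δ = 40 × cos 42.42° = 29.53 m.

29.53 m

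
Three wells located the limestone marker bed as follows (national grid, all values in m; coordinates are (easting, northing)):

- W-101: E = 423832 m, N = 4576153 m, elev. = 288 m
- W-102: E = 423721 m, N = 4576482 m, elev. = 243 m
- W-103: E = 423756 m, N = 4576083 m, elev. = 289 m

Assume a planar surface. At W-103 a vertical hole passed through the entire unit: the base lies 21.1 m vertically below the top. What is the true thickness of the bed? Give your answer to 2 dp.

Two edge vectors: W-101→W-102 = (-111, 329, -45), W-101→W-103 = (-76, -70, 1).
Normal n = (W-101→W-102) × (W-101→W-103) = (-2821, 3531, 32774).
So ∂z/∂E = −n_x/n_z = 0.08607 and ∂z/∂N = −n_y/n_z = −0.10774.
|∇z| = √(a²+b²) = 0.13790, so dip δ = arctan(0.13790) = 7.85°.
True thickness = vertical thickness × cos δ = 21.1 × cos 7.85° = 20.90 m.

20.90 m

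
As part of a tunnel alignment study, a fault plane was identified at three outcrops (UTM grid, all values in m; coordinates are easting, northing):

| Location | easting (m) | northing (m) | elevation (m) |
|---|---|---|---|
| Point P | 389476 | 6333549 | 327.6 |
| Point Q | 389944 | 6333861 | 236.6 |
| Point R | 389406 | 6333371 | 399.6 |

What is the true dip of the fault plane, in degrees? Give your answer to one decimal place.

24.5°

Two edge vectors: Point P→Point Q = (468, 312, -91), Point P→Point R = (-70, -178, 72).
Normal n = (Point P→Point Q) × (Point P→Point R) = (6266, -27326, -61464).
So ∂z/∂easting = −n_x/n_z = 0.10195 and ∂z/∂northing = −n_y/n_z = −0.44459.
Gradient magnitude |∇z| = √(a² + b²) = √(0.01039 + 0.19766) = 0.45612.
True dip = arctan(0.45612) = 24.5°, dipping toward NNW (azimuth ≈ 347°).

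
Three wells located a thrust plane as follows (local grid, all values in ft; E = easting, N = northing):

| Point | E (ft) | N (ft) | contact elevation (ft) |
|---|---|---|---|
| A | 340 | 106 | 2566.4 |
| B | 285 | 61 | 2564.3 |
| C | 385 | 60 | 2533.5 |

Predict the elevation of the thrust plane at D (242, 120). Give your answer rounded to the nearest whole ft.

Let the plane be z = a·E + b·N + c.
B−A: −55a − 45b = −2.1;  C−A: 45a − 46b = −32.9.
Solving gives a = −0.30382, b = 0.41800.
Then c = 2566.4 − a·340 − b·106 = 2625.39.
At (242, 120): z = −73.5 + 50.2 + 2625.39 = 2602.0 ft.

2602 ft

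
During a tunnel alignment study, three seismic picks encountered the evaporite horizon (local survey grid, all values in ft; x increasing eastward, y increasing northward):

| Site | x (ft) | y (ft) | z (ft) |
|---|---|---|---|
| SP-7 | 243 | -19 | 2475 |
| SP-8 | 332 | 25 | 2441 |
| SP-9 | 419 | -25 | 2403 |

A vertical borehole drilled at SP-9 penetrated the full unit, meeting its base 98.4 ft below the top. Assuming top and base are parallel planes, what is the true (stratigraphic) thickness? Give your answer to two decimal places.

91.03 ft

Two edge vectors: SP-7→SP-8 = (89, 44, -34), SP-7→SP-9 = (176, -6, -72).
Normal n = (SP-7→SP-8) × (SP-7→SP-9) = (-3372, 424, -8278).
So ∂z/∂x = −n_x/n_z = −0.40734 and ∂z/∂y = −n_y/n_z = 0.05122.
|∇z| = √(a²+b²) = 0.41055, so dip δ = arctan(0.41055) = 22.32°.
True thickness = vertical thickness × cos δ = 98.4 × cos 22.32° = 91.03 ft.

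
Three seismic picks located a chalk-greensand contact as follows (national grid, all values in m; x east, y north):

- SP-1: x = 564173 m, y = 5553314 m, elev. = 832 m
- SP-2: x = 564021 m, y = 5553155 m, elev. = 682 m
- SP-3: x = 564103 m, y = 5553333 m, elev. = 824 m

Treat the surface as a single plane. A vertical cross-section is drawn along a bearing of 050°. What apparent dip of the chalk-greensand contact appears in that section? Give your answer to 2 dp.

33.06°

Let the plane be z = a·x + b·y + c.
SP-2−SP-1: −152a − 159b = −150;  SP-3−SP-1: −70a + 19b = −8.
Solving gives a = 0.29405, b = 0.66229.
Unit vector along 050° is (sin 50°, cos 50°) = (0.7660, 0.6428).
Slope in that direction = a·(0.7660) + b·(0.6428) = 0.65097.
Apparent dip = arctan|0.65097| = 33.06° (true dip is 35.9°, so apparent ≤ true as expected).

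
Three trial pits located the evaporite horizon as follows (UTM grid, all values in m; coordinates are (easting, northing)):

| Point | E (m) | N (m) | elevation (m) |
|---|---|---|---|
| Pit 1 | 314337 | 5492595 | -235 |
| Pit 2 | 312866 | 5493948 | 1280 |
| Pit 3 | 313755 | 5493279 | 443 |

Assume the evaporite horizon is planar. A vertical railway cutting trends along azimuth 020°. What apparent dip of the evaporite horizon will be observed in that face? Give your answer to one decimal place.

Let the plane be z = a·E + b·N + c.
Pit 2−Pit 1: −1471a + 1353b = 1515;  Pit 3−Pit 1: −582a + 684b = 678.
Solving gives a = −0.54374, b = 0.52857.
Unit vector along 020° is (sin 20°, cos 20°) = (0.3420, 0.9397).
Slope in that direction = a·(0.3420) + b·(0.9397) = 0.31072.
Apparent dip = arctan|0.31072| = 17.3° (true dip is 37.2°, so apparent ≤ true as expected).

17.3°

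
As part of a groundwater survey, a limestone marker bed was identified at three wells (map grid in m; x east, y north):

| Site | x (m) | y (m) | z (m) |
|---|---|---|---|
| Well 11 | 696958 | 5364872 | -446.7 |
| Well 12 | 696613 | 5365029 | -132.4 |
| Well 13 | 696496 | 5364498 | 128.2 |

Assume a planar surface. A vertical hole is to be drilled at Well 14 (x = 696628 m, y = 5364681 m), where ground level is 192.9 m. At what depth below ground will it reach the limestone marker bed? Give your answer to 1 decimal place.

249.0 m

Let the plane be z = a·x + b·y + c.
Well 12−Well 11: −345a + 157b = 314.3;  Well 13−Well 11: −462a − 374b = 574.9.
Solving gives a = −1.030975273, b = −0.263608085.
Then c = -446.7 − a·696958 − b·5364872 = 2132323.40.
At (696628, 5364681): z_contact = −718206.24 − 1414173.28 + 2132323.40 = -56.13 m.
Depth below ground = 192.9 − (-56.13) = 249.0 m.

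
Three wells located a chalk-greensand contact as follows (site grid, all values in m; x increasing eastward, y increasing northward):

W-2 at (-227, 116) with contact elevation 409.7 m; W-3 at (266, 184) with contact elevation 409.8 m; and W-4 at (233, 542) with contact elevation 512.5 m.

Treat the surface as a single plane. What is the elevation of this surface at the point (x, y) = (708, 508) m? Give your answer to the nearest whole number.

484 m

Two edge vectors: W-2→W-3 = (493, 68, 0.1), W-2→W-4 = (460, 426, 102.8).
Normal n = (W-2→W-3) × (W-2→W-4) = (6947.8, -50634.4, 178738).
So ∂z/∂x = −n_x/n_z = −0.03887 and ∂z/∂y = −n_y/n_z = 0.28329.
Intercept c from W-2: 409.7 − 8.82 − 32.86 = 368.01.
At (708, 508): z = −27.5 + 143.9 + 368.01 = 484.4 m.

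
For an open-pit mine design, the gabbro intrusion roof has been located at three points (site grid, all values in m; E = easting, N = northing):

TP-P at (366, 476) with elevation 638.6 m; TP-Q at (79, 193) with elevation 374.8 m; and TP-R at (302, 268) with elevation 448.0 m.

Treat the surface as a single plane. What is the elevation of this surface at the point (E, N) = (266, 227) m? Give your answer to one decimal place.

409.9 m

Let the plane be z = a·E + b·N + c.
TP-Q−TP-P: −287a − 283b = −263.8;  TP-R−TP-P: −64a − 208b = −190.6.
Solving gives a = 0.02238, b = 0.90946.
Then c = 638.6 − a·366 − b·476 = 197.51.
At (266, 227): z = 6.0 + 206.4 + 197.51 = 409.9 m.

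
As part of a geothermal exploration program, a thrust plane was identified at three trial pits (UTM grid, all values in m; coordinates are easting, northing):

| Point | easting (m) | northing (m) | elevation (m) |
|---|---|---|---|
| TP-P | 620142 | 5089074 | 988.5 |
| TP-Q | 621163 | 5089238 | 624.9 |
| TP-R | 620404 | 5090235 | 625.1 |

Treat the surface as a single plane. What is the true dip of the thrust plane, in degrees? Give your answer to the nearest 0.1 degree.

Let the plane be z = a·easting + b·northing + c.
TP-Q−TP-P: 1021a + 164b = −363.6;  TP-R−TP-P: 262a + 1161b = −363.4.
Solving gives a = −0.31735, b = −0.24139.
Gradient magnitude |∇z| = √(a² + b²) = √(0.10071 + 0.05827) = 0.39872.
True dip = arctan(0.39872) = 21.7°, dipping toward NE (azimuth ≈ 053°).

21.7°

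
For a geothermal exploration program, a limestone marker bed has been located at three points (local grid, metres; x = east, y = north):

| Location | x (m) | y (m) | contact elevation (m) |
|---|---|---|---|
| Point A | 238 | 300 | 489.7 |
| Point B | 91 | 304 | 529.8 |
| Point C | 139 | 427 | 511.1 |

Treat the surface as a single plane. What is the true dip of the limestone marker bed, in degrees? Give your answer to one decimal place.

15.5°

Two edge vectors: Point A→Point B = (-147, 4, 40.1), Point A→Point C = (-99, 127, 21.4).
Normal n = (Point A→Point B) × (Point A→Point C) = (-5007.1, -824.1, -18273).
So ∂z/∂x = −n_x/n_z = −0.27402 and ∂z/∂y = −n_y/n_z = −0.04510.
Gradient magnitude |∇z| = √(a² + b²) = √(0.07508 + 0.00203) = 0.27770.
True dip = arctan(0.27770) = 15.5°, dipping toward E (azimuth ≈ 081°).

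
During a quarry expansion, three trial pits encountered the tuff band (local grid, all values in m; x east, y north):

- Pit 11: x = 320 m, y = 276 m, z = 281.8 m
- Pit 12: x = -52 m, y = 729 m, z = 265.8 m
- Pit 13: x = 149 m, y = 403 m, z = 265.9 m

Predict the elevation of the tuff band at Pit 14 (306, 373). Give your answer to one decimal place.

Two edge vectors: Pit 11→Pit 12 = (-372, 453, -16), Pit 11→Pit 13 = (-171, 127, -15.9).
Normal n = (Pit 11→Pit 12) × (Pit 11→Pit 13) = (-5170.7, -3178.8, 30219).
So ∂z/∂x = −n_x/n_z = 0.17111 and ∂z/∂y = −n_y/n_z = 0.10519.
Intercept c from Pit 11: 281.8 − 54.75 − 29.03 = 198.01.
At (306, 373): z = 52.4 + 39.2 + 198.01 = 289.6 m.

289.6 m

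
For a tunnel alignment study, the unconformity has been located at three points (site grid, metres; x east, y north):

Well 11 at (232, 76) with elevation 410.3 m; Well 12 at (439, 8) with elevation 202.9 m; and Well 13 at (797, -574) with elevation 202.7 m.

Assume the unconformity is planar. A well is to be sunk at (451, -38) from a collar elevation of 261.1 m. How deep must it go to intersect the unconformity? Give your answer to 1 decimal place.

Let the plane be z = a·x + b·y + c.
Well 12−Well 11: 207a − 68b = −207.4;  Well 13−Well 11: 565a − 650b = −207.6.
Solving gives a = −1.25552, b = −0.77195.
Then c = 410.3 − a·232 − b·76 = 760.25.
At (451, -38): z_contact = −566.24 + 29.33 + 760.25 = 223.34 m.
Depth below ground = 261.1 − 223.34 = 37.8 m.

37.8 m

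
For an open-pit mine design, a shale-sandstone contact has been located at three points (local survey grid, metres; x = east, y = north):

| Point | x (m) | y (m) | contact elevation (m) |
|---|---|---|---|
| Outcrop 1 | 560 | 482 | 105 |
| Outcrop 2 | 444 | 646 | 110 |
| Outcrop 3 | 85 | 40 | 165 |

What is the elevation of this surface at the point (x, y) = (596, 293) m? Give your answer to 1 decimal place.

108.4 m

Two edge vectors: Outcrop 1→Outcrop 2 = (-116, 164, 5), Outcrop 1→Outcrop 3 = (-475, -442, 60).
Normal n = (Outcrop 1→Outcrop 2) × (Outcrop 1→Outcrop 3) = (12050, 4585, 129172).
So ∂z/∂x = −n_x/n_z = −0.09329 and ∂z/∂y = −n_y/n_z = −0.03550.
Intercept c from Outcrop 1: 105 + 52.24 + 17.11 = 174.35.
At (596, 293): z = −55.6 − 10.4 + 174.35 = 108.4 m.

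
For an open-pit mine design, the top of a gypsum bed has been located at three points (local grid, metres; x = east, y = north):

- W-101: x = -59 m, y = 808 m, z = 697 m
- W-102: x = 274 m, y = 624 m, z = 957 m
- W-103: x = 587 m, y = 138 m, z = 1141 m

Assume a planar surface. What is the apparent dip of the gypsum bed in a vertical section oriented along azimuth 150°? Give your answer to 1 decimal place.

15.5°

Let the plane be z = a·x + b·y + c.
W-102−W-101: 333a − 184b = 260;  W-103−W-101: 646a − 670b = 444.
Solving gives a = 0.88736, b = 0.19289.
Unit vector along 150° is (sin 150°, cos 150°) = (0.5000, -0.8660).
Slope in that direction = a·(0.5000) + b·(-0.8660) = 0.27663.
Apparent dip = arctan|0.27663| = 15.5° (true dip is 42.2°, so apparent ≤ true as expected).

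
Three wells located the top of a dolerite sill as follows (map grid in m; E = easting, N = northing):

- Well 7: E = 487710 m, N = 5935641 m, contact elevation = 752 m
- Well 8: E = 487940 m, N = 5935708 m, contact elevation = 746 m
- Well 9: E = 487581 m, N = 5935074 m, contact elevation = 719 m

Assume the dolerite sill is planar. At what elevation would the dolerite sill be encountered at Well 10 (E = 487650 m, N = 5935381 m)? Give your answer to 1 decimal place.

736.9 m

Two edge vectors: Well 7→Well 8 = (230, 67, -6), Well 7→Well 9 = (-129, -567, -33).
Normal n = (Well 7→Well 8) × (Well 7→Well 9) = (-5613, 8364, -121767).
So ∂z/∂E = −n_x/n_z = −0.046096233 and ∂z/∂N = −n_y/n_z = 0.068688561.
Intercept c from Well 7: 752 + 22481.59 − 407710.64 = −384477.04.
At (487650, 5935381): z = −22478.8 + 407692.8 − 384477.04 = 736.9 m.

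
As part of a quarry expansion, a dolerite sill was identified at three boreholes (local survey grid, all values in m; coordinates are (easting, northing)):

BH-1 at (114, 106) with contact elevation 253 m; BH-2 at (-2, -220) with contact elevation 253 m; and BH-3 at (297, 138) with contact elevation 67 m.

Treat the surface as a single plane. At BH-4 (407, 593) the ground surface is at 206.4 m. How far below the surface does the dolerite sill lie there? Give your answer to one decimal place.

Two edge vectors: BH-1→BH-2 = (-116, -326, 0), BH-1→BH-3 = (183, 32, -186).
Normal n = (BH-1→BH-2) × (BH-1→BH-3) = (60636, -21576, 55946).
So ∂z/∂E = −n_x/n_z = −1.08383 and ∂z/∂N = −n_y/n_z = 0.38566.
Intercept c from BH-1: 253 + 123.56 − 40.88 = 335.68.
At (407, 593): z_contact = −441.12 + 228.69 + 335.68 = 123.25 m.
Depth below ground = 206.4 − 123.25 = 83.1 m.

83.1 m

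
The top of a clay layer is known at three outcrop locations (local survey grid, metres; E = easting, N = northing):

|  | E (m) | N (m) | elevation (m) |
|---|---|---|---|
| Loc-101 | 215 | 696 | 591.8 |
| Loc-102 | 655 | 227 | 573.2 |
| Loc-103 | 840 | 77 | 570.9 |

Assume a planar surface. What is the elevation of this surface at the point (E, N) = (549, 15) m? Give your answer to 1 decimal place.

539.7 m

Two edge vectors: Loc-101→Loc-102 = (440, -469, -18.6), Loc-101→Loc-103 = (625, -619, -20.9).
Normal n = (Loc-101→Loc-102) × (Loc-101→Loc-103) = (-1711.3, -2429, 20765).
So ∂z/∂E = −n_x/n_z = 0.08241 and ∂z/∂N = −n_y/n_z = 0.11698.
Intercept c from Loc-101: 591.8 − 17.72 − 81.42 = 492.67.
At (549, 15): z = 45.2 + 1.8 + 492.67 = 539.7 m.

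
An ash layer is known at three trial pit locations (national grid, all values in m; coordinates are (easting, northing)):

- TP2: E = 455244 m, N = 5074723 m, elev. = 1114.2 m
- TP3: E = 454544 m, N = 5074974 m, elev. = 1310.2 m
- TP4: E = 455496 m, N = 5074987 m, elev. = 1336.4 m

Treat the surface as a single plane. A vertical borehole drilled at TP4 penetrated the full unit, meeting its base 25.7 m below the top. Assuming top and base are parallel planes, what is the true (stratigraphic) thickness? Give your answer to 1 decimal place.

Two edge vectors: TP2→TP3 = (-700, 251, 196), TP2→TP4 = (252, 264, 222.2).
Normal n = (TP2→TP3) × (TP2→TP4) = (4028.2, 204932, -248052).
So ∂z/∂E = −n_x/n_z = 0.01624 and ∂z/∂N = −n_y/n_z = 0.82617.
|∇z| = √(a²+b²) = 0.82633, so dip δ = arctan(0.82633) = 39.57°.
True thickness = vertical thickness × cos δ = 25.7 × cos 39.57° = 19.8 m.

19.8 m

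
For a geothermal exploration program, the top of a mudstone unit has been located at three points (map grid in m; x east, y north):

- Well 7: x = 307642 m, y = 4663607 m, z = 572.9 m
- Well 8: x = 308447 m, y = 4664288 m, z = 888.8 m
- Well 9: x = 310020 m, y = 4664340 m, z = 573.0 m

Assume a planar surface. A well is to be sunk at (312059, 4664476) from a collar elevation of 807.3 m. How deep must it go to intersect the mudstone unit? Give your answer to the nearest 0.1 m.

Let the plane be z = a·x + b·y + c.
Well 8−Well 7: 805a + 681b = 315.9;  Well 9−Well 7: 2378a + 733b = 0.1.
Solving gives a = −0.224885535, b = 0.729710507.
Then c = 572.9 − a·307642 − b·4663607 = −3333325.89.
At (312059, 4664476): z_contact = −70177.56 + 3403717.15 − 3333325.89 = 213.70 m.
Depth below ground = 807.3 − 213.70 = 593.6 m.

593.6 m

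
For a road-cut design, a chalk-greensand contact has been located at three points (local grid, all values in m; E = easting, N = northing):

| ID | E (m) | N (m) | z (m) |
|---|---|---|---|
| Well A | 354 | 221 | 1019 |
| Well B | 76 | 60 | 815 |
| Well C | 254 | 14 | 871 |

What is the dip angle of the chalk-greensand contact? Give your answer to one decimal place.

33.8°

Let the plane be z = a·E + b·N + c.
Well B−Well A: −278a − 161b = −204;  Well C−Well A: −100a − 207b = −148.
Solving gives a = 0.44395, b = 0.50051.
Gradient magnitude |∇z| = √(a² + b²) = √(0.19709 + 0.25051) = 0.66903.
True dip = arctan(0.66903) = 33.8°, dipping toward SW (azimuth ≈ 222°).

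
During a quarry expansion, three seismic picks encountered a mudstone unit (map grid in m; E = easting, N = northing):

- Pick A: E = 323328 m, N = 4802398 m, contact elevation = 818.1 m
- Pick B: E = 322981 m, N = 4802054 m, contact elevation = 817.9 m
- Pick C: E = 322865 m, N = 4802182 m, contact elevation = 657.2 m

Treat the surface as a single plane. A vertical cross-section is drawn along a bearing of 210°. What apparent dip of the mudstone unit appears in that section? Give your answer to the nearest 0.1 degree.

Let the plane be z = a·E + b·N + c.
Pick B−Pick A: −347a − 344b = −0.2;  Pick C−Pick A: −463a − 216b = −160.9.
Solving gives a = 0.65591, b = −0.66105.
Unit vector along 210° is (sin 210°, cos 210°) = (-0.5000, -0.8660).
Slope in that direction = a·(-0.5000) + b·(-0.8660) = 0.24453.
Apparent dip = arctan|0.24453| = 13.7° (true dip is 43.0°, so apparent ≤ true as expected).

13.7°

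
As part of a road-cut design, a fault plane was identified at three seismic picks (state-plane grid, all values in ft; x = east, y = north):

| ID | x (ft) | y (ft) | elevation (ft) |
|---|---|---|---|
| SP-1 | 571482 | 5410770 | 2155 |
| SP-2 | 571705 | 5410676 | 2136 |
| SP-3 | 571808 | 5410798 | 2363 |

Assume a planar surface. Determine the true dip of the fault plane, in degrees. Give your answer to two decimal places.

56.59°

Let the plane be z = a·x + b·y + c.
SP-2−SP-1: 223a − 94b = −19;  SP-3−SP-1: 326a + 28b = 208.
Solving gives a = 0.51561, b = 1.42534.
Gradient magnitude |∇z| = √(a² + b²) = √(0.26586 + 2.03160) = 1.51574.
True dip = arctan(1.51574) = 56.59°, dipping toward SSW (azimuth ≈ 200°).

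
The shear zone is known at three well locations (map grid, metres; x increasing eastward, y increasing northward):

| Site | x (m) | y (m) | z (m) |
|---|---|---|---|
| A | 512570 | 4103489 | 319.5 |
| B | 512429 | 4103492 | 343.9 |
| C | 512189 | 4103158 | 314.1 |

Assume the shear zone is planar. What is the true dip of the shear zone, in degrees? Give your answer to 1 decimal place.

15.1°

Two edge vectors: A→B = (-141, 3, 24.4), A→C = (-381, -331, -5.4).
Normal n = (A→B) × (A→C) = (8060.2, -10057.8, 47814).
So ∂z/∂x = −n_x/n_z = −0.16857 and ∂z/∂y = −n_y/n_z = 0.21035.
Gradient magnitude |∇z| = √(a² + b²) = √(0.02842 + 0.04425) = 0.26957.
True dip = arctan(0.26957) = 15.1°, dipping toward SE (azimuth ≈ 141°).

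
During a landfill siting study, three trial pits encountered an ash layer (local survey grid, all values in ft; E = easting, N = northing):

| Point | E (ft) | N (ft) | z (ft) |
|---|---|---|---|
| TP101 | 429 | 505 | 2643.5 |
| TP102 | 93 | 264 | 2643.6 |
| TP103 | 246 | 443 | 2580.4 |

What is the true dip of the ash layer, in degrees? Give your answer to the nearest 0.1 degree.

48.3°

Let the plane be z = a·E + b·N + c.
TP102−TP101: −336a − 241b = 0.1;  TP103−TP101: −183a − 62b = −63.1.
Solving gives a = 0.65375, b = −0.91186.
Gradient magnitude |∇z| = √(a² + b²) = √(0.42738 + 0.83149) = 1.12199.
True dip = arctan(1.12199) = 48.3°, dipping toward NW (azimuth ≈ 324°).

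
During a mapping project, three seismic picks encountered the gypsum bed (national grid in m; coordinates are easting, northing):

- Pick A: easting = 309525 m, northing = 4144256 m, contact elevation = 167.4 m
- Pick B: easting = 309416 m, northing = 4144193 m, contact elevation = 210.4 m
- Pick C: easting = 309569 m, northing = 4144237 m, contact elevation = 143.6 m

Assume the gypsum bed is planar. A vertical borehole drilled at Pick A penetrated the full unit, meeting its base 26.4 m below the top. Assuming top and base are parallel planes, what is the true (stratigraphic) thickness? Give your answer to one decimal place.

Two edge vectors: Pick A→Pick B = (-109, -63, 43), Pick A→Pick C = (44, -19, -23.8).
Normal n = (Pick A→Pick B) × (Pick A→Pick C) = (2316.4, -702.2, 4843).
So ∂z/∂easting = −n_x/n_z = −0.47830 and ∂z/∂northing = −n_y/n_z = 0.14499.
|∇z| = √(a²+b²) = 0.49979, so dip δ = arctan(0.49979) = 26.56°.
True thickness = vertical thickness × cos δ = 26.4 × cos 26.56° = 23.6 m.

23.6 m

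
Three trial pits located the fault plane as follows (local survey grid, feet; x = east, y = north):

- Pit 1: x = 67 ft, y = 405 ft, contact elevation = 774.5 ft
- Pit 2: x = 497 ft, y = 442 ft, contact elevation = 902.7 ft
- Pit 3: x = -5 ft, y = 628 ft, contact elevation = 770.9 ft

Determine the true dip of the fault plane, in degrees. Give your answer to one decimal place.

Two edge vectors: Pit 1→Pit 2 = (430, 37, 128.2), Pit 1→Pit 3 = (-72, 223, -3.6).
Normal n = (Pit 1→Pit 2) × (Pit 1→Pit 3) = (-28721.8, -7682.4, 98554).
So ∂z/∂x = −n_x/n_z = 0.29143 and ∂z/∂y = −n_y/n_z = 0.07795.
Gradient magnitude |∇z| = √(a² + b²) = √(0.08493 + 0.00608) = 0.30168.
True dip = arctan(0.30168) = 16.8°, dipping toward WSW (azimuth ≈ 255°).

16.8°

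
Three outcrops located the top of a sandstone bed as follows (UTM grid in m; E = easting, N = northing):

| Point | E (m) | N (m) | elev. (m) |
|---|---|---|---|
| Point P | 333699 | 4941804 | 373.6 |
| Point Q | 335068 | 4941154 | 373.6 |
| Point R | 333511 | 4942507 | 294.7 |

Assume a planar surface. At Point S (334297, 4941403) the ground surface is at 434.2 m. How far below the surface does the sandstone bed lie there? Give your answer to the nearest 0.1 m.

45.5 m

Let the plane be z = a·E + b·N + c.
Point Q−Point P: 1369a − 650b = 0;  Point R−Point P: −188a + 703b = −78.9.
Solving gives a = −0.061038530, b = −0.128556534.
Then c = 373.6 − a·333699 − b·4941804 = 656043.29.
At (334297, 4941403): z_contact = −20405.00 − 635249.64 + 656043.29 = 388.65 m.
Depth below ground = 434.2 − 388.65 = 45.5 m.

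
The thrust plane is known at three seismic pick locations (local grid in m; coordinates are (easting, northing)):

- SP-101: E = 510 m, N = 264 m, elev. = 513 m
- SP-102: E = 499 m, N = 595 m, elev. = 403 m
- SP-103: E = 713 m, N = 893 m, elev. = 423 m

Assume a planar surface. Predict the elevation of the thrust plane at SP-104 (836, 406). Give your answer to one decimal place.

641.6 m

Let the plane be z = a·E + b·N + c.
SP-102−SP-101: −11a + 331b = −110;  SP-103−SP-101: 203a + 629b = −90.
Solving gives a = 0.53163, b = −0.31466.
Then c = 513 − a·510 − b·264 = 324.94.
At (836, 406): z = 444.4 − 127.8 + 324.94 = 641.6 m.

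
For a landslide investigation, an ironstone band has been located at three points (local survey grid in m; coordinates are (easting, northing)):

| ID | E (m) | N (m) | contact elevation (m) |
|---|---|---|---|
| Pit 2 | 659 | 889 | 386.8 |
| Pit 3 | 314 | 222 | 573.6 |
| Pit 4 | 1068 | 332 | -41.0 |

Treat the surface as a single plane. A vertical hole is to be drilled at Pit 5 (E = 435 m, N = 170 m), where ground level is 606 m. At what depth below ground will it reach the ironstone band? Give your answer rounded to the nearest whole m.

142 m

Let the plane be z = a·E + b·N + c.
Pit 3−Pit 2: −345a − 667b = 186.8;  Pit 4−Pit 2: 409a − 557b = −427.8.
Solving gives a = −0.83746, b = 0.15311.
Then c = 386.8 − a·659 − b·889 = 802.57.
At (435, 170): z_contact = −364.3 + 26.0 + 802.57 = 464.3 m.
Depth below ground = 606 − 464.3 = 142 m.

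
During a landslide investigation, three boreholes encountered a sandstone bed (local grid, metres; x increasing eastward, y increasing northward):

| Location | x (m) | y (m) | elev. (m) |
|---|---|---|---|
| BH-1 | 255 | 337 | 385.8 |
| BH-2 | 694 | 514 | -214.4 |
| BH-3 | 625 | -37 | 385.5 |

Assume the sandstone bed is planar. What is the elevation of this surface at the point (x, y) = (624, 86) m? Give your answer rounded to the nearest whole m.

Let the plane be z = a·x + b·y + c.
BH-2−BH-1: 439a + 177b = −600.2;  BH-3−BH-1: 370a − 374b = −0.3.
Solving gives a = −0.97759, b = −0.96633.
Then c = 385.8 − a·255 − b·337 = 960.74.
At (624, 86): z = −610.0 − 83.1 + 960.74 = 267.6 m.

268 m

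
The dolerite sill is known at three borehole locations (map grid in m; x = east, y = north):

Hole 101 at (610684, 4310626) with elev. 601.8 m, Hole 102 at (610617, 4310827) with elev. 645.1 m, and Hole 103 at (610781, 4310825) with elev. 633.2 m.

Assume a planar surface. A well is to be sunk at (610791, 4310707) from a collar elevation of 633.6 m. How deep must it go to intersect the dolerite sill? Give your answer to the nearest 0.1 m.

Let the plane be z = a·x + b·y + c.
Hole 102−Hole 101: −67a + 201b = 43.3;  Hole 103−Hole 101: 97a + 199b = 31.4.
Solving gives a = −0.070219312, b = 0.192016448.
Then c = 601.8 − a·610684 − b·4310626 = −784227.48.
At (610791, 4310707): z_contact = −42889.32 + 827726.65 − 784227.48 = 609.84 m.
Depth below ground = 633.6 − 609.84 = 23.8 m.

23.8 m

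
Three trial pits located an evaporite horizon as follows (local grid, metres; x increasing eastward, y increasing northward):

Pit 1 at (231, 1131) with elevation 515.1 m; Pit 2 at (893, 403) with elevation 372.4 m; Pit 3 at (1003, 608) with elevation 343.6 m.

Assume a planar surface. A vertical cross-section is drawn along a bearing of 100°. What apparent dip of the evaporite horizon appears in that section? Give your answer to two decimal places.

12.76°

Let the plane be z = a·x + b·y + c.
Pit 2−Pit 1: 662a − 728b = −142.7;  Pit 3−Pit 1: 772a − 523b = −171.5.
Solving gives a = −0.23273, b = −0.01561.
Unit vector along 100° is (sin 100°, cos 100°) = (0.9848, -0.1736).
Slope in that direction = a·(0.9848) + b·(-0.1736) = −0.22648.
Apparent dip = arctan|0.22648| = 12.76° (true dip is 13.1°, so apparent ≤ true as expected).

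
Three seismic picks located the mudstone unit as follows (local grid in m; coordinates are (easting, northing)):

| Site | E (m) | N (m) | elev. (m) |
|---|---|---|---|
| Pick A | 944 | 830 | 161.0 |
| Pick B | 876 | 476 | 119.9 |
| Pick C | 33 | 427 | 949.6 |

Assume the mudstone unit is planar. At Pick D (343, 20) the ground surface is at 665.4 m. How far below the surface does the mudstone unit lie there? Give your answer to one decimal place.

Let the plane be z = a·E + b·N + c.
Pick B−Pick A: −68a − 354b = −41.1;  Pick C−Pick A: −911a − 403b = 788.6.
Solving gives a = −1.00216, b = 0.30861.
Then c = 161 − a·944 − b·830 = 850.90.
At (343, 20): z_contact = −343.74 + 6.17 + 850.90 = 513.33 m.
Depth below ground = 665.4 − 513.33 = 152.1 m.

152.1 m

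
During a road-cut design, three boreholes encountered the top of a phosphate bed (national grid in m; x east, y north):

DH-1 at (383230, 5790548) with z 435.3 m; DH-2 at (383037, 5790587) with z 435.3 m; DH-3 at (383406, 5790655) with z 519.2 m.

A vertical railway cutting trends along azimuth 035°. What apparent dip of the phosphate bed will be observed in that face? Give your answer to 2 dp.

28.82°

Two edge vectors: DH-1→DH-2 = (-193, 39, 0), DH-1→DH-3 = (176, 107, 83.9).
Normal n = (DH-1→DH-2) × (DH-1→DH-3) = (3272.1, 16192.7, -27515).
So ∂z/∂x = −n_x/n_z = 0.11892 and ∂z/∂y = −n_y/n_z = 0.58850.
Unit vector along 035° is (sin 35°, cos 35°) = (0.5736, 0.8192).
Slope in that direction = a·(0.5736) + b·(0.8192) = 0.55028.
Apparent dip = arctan|0.55028| = 28.82° (true dip is 31.0°, so apparent ≤ true as expected).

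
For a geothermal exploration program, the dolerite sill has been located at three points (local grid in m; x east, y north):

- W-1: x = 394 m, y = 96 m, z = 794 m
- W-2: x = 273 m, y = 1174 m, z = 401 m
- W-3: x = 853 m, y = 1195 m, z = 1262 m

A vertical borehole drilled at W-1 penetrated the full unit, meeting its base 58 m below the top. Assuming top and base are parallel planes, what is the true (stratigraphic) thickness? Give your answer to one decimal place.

32.1 m

Let the plane be z = a·x + b·y + c.
W-2−W-1: −121a + 1078b = −393;  W-3−W-1: 459a + 1099b = 468.
Solving gives a = 1.49162, b = −0.19714.
|∇z| = √(a²+b²) = 1.50459, so dip δ = arctan(1.50459) = 56.39°.
True thickness = vertical thickness × cos δ = 58 × cos 56.39° = 32.1 m.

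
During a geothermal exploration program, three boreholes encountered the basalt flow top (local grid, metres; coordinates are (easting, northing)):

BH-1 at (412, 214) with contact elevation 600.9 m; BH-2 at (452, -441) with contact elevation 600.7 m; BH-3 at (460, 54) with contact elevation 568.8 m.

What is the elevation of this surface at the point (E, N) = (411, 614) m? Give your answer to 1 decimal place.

581.4 m

Two edge vectors: BH-1→BH-2 = (40, -655, -0.2), BH-1→BH-3 = (48, -160, -32.1).
Normal n = (BH-1→BH-2) × (BH-1→BH-3) = (20993.5, 1274.4, 25040).
So ∂z/∂E = −n_x/n_z = −0.83840 and ∂z/∂N = −n_y/n_z = −0.05089.
Intercept c from BH-1: 600.9 + 345.42 + 10.89 = 957.21.
At (411, 614): z = −344.6 − 31.2 + 957.21 = 581.4 m.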